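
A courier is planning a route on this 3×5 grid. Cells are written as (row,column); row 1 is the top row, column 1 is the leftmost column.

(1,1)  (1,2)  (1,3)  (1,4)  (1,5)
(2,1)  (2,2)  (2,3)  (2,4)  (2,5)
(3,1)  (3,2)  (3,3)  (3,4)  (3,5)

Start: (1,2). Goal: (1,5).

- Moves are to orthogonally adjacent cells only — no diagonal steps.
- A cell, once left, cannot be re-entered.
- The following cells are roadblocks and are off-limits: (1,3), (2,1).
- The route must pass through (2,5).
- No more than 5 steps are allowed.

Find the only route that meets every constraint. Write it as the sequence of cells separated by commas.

The 5-move cap with required stops at (2,5) leaves no slack for detours.
Route from (1,2): down 1 to (2,2), right 3 to (2,5), up 1 to (1,5) — 5 moves in all.
Check: all required cells visited; 5 ≤ 5 moves.

(1,2), (2,2), (2,3), (2,4), (2,5), (1,5)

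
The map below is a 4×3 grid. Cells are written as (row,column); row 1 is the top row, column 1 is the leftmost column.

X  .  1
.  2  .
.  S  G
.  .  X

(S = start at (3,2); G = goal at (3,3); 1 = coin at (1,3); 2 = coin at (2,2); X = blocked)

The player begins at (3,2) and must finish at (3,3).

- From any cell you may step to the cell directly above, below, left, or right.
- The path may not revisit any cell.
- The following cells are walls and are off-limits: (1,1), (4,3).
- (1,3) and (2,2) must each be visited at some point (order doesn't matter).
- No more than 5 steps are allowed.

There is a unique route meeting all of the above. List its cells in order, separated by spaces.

(3,2) (2,2) (1,2) (1,3) (2,3) (3,3)

The budget equals the shortest possible length, so every move has to be on a shortest route through the required cells.
Route from (3,2): up 2 to (1,2), right 1 to (1,3), down 2 to (3,3) — 5 moves in all.
Check: all required cells visited; 5 ≤ 5 moves.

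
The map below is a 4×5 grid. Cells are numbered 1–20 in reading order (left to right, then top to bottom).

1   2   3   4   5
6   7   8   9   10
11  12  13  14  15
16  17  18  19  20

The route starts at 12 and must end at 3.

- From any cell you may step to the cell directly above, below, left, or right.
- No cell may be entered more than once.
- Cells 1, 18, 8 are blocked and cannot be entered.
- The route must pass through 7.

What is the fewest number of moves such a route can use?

Any route passes through 7 somewhere between 12 and 3. Summing Manhattan distances along the two legs (12 → 7 → 3) gives a lower bound of 1 + 2 = 3 moves.
A route of 3 moves achieves this: 12 → 7 → 2 → 3.
Since 3 matches the lower bound, it is optimal.

3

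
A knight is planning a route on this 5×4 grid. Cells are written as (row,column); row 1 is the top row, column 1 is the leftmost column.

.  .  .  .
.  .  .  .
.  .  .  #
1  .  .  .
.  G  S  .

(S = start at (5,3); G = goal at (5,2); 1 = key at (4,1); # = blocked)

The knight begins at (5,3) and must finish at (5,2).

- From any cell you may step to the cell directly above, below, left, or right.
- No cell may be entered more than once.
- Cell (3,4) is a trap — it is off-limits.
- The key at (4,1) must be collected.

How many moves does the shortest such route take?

5

Any route passes through (4,1) somewhere between (5,3) and (5,2). Summing Manhattan distances along the two legs ((5,3) → (4,1) → (5,2)) gives a lower bound of 3 + 2 = 5 moves.
A route of 5 moves achieves this: (5,3) → (4,3) → (4,2) → (4,1) → (5,1) → (5,2).
Since 5 matches the lower bound, it is optimal.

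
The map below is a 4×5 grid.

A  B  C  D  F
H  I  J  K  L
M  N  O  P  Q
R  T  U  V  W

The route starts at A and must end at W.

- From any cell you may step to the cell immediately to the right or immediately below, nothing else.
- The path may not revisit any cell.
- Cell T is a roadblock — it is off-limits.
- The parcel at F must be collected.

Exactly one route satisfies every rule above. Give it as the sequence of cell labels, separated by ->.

Moves only go right or down, so the column and row indices never decrease.
Route from A: 4× right (reaching F), 3× down (reaching W) — 7 moves in all.
Check: all required cells visited.

A -> B -> C -> D -> F -> L -> Q -> W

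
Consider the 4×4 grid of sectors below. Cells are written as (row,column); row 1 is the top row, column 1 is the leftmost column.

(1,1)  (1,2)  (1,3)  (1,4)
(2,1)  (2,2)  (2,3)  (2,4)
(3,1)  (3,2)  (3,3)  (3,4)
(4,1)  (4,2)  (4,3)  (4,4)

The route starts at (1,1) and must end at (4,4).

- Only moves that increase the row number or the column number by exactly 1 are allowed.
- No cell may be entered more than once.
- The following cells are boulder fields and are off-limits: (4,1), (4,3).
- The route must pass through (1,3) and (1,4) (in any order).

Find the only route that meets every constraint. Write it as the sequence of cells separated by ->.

Moves only go right or down, so the column and row indices never decrease.
Route from (1,1): 3× right (reaching (1,4)), 3× down (reaching (4,4)) — 6 moves in all.
Check: all required cells visited.

(1,1) -> (1,2) -> (1,3) -> (1,4) -> (2,4) -> (3,4) -> (4,4)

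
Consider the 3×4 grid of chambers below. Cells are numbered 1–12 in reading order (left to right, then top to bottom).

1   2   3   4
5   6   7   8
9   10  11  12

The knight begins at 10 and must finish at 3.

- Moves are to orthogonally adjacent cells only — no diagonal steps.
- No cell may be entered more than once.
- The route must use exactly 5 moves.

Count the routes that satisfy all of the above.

9

Need simple routes of exactly 5 moves from 10 to 3 (Manhattan distance 3, so 1 moves are spent on a detour and 1 undoing it).
Branch systematically from the start, pruning whenever the remaining move budget drops below the Manhattan distance to 3 or differs from it in parity. Grouping the completions by first move — via 6: 2; via 9: 3; via 11: 4 — and summing: 2 + 3 + 4 = 9.
That gives 9 routes.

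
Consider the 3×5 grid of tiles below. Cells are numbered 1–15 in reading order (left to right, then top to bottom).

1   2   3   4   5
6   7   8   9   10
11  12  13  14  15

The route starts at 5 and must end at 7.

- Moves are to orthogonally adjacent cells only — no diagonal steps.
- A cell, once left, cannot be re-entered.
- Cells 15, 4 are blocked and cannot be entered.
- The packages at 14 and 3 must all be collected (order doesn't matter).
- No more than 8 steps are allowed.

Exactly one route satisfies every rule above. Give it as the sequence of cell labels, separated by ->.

Any route must reach 14 and 3 and still end at 7 within 8 moves, so the order of the required stops is forced.
Route from 5: down to 10, left to 9, down to 14, left to 13, 2× up (reaching 3), left to 2, down to 7 — 8 moves in all.
Check: all required cells visited; 8 ≤ 8 moves.

5 -> 10 -> 9 -> 14 -> 13 -> 8 -> 3 -> 2 -> 7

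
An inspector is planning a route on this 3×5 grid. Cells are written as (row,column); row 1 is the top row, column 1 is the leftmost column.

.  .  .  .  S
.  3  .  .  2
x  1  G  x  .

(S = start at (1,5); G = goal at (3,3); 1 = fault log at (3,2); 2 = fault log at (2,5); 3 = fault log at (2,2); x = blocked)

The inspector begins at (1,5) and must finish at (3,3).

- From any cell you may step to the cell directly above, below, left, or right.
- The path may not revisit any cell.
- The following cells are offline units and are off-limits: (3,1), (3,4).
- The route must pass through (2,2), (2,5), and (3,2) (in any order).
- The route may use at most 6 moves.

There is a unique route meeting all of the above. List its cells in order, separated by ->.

(1,5) -> (2,5) -> (2,4) -> (2,3) -> (2,2) -> (3,2) -> (3,3)

Any route must reach (2,2), (2,5), and (3,2) and still end at (3,3) within 6 moves, so the order of the required stops is forced.
Route from (1,5): down 1 to (2,5), left 3 to (2,2), down 1 to (3,2), right 1 to (3,3) — 6 moves in all.
Check: all required cells visited; 6 ≤ 6 moves.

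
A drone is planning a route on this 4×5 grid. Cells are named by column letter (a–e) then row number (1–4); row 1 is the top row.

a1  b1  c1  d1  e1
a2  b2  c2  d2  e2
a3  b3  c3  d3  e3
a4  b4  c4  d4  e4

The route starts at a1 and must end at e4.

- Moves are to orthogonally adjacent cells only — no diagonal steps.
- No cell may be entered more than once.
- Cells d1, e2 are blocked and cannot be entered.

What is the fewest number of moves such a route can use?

The Manhattan distance from a1 to e4 is |1−4| + |1−5| = 7, so at least 7 moves are needed.
A route of 7 moves achieves this: a1 → a2 → a3 → a4 → b4 → c4 → d4 → e4.
Since 7 matches the lower bound, it is optimal.

7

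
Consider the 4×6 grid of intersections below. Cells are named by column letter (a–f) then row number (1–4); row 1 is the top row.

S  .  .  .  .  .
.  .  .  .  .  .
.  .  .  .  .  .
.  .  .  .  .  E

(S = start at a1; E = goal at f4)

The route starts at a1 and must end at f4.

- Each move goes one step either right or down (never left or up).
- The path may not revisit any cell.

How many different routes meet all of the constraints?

A right/down-only route from a1 to f4 makes exactly 3 down-moves and 5 right-moves in some order.
With no other constraints that would be C(8,3) = 56 routes.
That gives 56 routes.

56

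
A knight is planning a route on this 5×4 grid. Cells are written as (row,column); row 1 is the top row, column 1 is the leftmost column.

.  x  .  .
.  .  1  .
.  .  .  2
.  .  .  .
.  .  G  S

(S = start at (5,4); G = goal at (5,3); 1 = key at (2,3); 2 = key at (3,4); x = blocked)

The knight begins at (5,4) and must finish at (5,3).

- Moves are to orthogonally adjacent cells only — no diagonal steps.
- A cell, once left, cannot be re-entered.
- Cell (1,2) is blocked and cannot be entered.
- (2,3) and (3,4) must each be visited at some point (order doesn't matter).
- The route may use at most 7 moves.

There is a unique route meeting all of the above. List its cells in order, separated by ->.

(5,4) -> (4,4) -> (3,4) -> (2,4) -> (2,3) -> (3,3) -> (4,3) -> (5,3)

The budget equals the shortest possible length, so every move has to be on a shortest route through the required cells.
Route from (5,4): 3× up (reaching (2,4)), left to (2,3), 3× down (reaching (5,3)) — 7 moves in all.
Check: all required cells visited; 7 ≤ 7 moves.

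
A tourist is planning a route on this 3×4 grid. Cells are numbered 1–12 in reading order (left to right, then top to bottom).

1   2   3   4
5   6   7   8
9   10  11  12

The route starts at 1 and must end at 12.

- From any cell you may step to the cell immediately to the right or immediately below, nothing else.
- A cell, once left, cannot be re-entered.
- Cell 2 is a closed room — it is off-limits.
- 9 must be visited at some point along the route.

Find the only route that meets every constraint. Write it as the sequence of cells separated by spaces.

1 5 9 10 11 12

Moves only go right or down, so the column and row indices never decrease.
Route from 1: 2× down (reaching 9), 3× right (reaching 12) — 5 moves in all.
Check: all required cells visited.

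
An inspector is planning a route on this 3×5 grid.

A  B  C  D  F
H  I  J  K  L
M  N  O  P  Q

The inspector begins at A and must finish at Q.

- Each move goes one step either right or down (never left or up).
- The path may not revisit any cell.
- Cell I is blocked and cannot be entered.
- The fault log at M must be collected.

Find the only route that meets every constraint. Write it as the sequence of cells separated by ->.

Moves only go right or down, so the column and row indices never decrease.
Route from A: 2× down (reaching M), 4× right (reaching Q) — 6 moves in all.
Check: all required cells visited.

A -> H -> M -> N -> O -> P -> Q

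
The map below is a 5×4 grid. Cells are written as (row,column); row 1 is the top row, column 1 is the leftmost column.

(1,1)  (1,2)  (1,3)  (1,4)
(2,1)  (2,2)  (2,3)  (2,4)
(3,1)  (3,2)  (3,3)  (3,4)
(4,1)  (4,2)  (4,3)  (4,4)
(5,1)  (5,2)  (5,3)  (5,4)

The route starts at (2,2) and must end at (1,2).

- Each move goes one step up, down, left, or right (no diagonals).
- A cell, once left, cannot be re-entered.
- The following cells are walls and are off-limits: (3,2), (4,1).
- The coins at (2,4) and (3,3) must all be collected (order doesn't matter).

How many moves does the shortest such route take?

7

Any route passes through (2,4) and (3,3) in some order between (2,2) and (1,2). Summing Manhattan distances along each leg and taking the cheapest ordering ((2,2) → (3,3) → (2,4) → (1,2)) gives a lower bound of 2 + 2 + 3 = 7 moves.
A route of 7 moves achieves this: (2,2) → (2,3) → (3,3) → (3,4) → (2,4) → (1,4) → (1,3) → (1,2).
Since 7 matches the lower bound, it is optimal.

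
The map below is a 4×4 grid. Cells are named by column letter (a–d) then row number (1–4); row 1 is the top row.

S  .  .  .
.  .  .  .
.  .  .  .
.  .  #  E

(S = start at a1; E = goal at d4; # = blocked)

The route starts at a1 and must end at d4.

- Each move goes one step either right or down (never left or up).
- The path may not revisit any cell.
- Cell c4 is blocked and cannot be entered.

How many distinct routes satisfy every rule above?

A right/down-only route from a1 to d4 makes exactly 3 down-moves and 3 right-moves in some order.
With no other constraints that would be C(6,3) = 20 routes.
Subtract routes through each blocked cell (inclusion–exclusion for overlaps): − through c4: 10 → 10.
That gives 10 routes.

10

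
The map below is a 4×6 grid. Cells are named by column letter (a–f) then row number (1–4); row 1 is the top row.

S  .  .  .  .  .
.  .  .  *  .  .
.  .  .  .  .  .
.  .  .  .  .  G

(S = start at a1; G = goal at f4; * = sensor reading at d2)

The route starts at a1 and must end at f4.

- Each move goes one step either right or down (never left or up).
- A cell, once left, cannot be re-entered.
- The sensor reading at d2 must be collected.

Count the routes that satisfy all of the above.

A right/down-only route from a1 to f4 makes exactly 3 down-moves and 5 right-moves in some order.
With no other constraints that would be C(8,3) = 56 routes.
Split at d2 and multiply the segment counts: a1→d2: 4; d2→f4: 6; product = 24.
That gives 24 routes.

24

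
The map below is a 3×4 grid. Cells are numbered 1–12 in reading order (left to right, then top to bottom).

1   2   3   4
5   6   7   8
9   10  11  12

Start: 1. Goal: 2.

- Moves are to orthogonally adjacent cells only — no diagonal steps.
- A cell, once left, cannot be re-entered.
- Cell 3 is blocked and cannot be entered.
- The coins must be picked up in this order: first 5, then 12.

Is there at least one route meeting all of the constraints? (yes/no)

One route that works: 1 → 5 → 9 → 10 → 11 → 12 → 8 → 7 → 6 → 2.

yes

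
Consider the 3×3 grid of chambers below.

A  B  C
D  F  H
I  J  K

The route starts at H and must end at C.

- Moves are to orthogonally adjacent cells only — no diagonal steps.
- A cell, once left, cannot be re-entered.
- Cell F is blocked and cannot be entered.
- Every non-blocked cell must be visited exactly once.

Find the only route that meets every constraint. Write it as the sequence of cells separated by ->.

H -> K -> J -> I -> D -> A -> B -> C

Need to visit all 8 open cells exactly once, starting at H and ending at C.
Route from H: down 1 to K, left 2 to I, up 2 to A, right 2 to C — 7 moves in all.
Check: all 8 open cells covered.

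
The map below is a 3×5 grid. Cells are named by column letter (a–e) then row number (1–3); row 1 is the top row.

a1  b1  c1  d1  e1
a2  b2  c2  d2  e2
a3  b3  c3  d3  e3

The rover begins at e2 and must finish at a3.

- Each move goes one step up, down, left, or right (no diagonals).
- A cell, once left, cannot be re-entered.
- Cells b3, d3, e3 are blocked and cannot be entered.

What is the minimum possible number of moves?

5

The Manhattan distance from e2 to a3 is |2−3| + |5−1| = 5, so at least 5 moves are needed.
A route of 5 moves achieves this: e2 → d2 → c2 → b2 → a2 → a3.
Since 5 matches the lower bound, it is optimal.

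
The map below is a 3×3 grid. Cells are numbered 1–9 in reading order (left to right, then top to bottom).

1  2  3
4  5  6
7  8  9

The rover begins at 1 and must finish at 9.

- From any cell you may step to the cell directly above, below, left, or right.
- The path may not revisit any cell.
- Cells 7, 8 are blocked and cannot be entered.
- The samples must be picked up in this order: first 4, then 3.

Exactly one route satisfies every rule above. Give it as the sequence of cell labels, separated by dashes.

1 - 4 - 5 - 2 - 3 - 6 - 9

The waypoints must appear in the order 4, 3, with no cell reused.
Route from 1: down to 4, right to 5, up to 2, right to 3, 2× down (reaching 9) — 6 moves in all.
Check: order respected (4 at step 1, 3 at step 4).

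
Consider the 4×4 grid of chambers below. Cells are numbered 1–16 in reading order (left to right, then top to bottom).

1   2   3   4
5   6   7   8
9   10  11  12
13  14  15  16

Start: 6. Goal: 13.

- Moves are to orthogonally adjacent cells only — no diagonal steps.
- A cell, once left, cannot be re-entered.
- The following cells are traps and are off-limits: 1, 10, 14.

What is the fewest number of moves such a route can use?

The Manhattan distance from 6 to 13 is |2−4| + |2−1| = 3, so at least 3 moves are needed.
A route of 3 moves achieves this: 6 → 5 → 9 → 13.
Since 3 matches the lower bound, it is optimal.

3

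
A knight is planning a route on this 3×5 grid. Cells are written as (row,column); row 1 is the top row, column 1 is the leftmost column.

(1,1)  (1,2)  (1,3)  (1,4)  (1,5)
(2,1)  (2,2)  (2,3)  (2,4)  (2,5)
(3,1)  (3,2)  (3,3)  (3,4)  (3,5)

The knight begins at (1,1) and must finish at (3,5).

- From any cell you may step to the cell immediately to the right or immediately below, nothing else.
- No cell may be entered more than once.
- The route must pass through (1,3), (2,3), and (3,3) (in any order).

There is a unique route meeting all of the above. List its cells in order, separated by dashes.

(1,1) - (1,2) - (1,3) - (2,3) - (3,3) - (3,4) - (3,5)

Moves only go right or down, so the column and row indices never decrease.
Route from (1,1): right 2 to (1,3), down 2 to (3,3), right 2 to (3,5) — 6 moves in all.
Check: all required cells visited.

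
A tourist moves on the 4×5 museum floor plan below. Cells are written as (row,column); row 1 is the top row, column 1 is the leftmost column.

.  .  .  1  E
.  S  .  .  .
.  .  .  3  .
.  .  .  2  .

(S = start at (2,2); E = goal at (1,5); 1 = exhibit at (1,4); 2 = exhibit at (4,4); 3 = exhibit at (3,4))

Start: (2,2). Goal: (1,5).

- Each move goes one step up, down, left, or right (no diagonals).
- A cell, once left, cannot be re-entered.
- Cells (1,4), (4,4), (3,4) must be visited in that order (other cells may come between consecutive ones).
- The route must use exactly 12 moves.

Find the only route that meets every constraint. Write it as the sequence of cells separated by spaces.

The waypoints must appear in the order (1,4), (4,4), (3,4), with no cell reused.
Route from (2,2): up to (1,2), 2× right (reaching (1,4)), down to (2,4), left to (2,3), 2× down (reaching (4,3)), right to (4,4), up to (3,4), right to (3,5), 2× up (reaching (1,5)) — 12 moves in all.
Check: order respected (1 at step 3, 2 at step 8, 3 at step 9); 12 moves as required.

(2,2) (1,2) (1,3) (1,4) (2,4) (2,3) (3,3) (4,3) (4,4) (3,4) (3,5) (2,5) (1,5)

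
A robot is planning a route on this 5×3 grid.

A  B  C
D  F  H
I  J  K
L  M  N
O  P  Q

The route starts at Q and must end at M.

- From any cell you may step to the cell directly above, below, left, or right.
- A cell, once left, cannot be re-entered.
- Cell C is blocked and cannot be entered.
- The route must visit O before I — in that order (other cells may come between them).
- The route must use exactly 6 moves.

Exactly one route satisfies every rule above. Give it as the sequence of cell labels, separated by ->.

Q -> P -> O -> L -> I -> J -> M

The waypoints must appear in the order O, I, with no cell reused.
Route from Q: left 2 to O, up 2 to I, right 1 to J, down 1 to M — 6 moves in all.
Check: order respected (O at step 2, I at step 4); 6 moves as required.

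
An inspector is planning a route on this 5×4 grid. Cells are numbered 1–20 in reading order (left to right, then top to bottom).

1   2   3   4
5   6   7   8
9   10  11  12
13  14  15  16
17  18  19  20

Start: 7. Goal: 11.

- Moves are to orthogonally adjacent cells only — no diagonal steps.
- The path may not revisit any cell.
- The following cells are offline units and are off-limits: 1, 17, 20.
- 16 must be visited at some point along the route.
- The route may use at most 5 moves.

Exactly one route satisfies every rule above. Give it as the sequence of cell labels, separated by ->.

7 -> 8 -> 12 -> 16 -> 15 -> 11

The 5-move cap with required stops at 16 leaves no slack for detours.
Route from 7: right 1 to 8, down 2 to 16, left 1 to 15, up 1 to 11 — 5 moves in all.
Check: all required cells visited; 5 ≤ 5 moves.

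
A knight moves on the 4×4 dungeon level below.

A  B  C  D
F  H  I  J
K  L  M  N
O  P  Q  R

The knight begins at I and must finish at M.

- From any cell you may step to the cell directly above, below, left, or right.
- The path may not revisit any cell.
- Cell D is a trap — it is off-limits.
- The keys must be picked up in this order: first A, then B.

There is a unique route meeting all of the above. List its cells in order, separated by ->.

The waypoints must appear in the order A, B, with no cell reused.
Route from I: right 1 to J, down 2 to R, left 3 to O, up 3 to A, right 1 to B, down 2 to L, right 1 to M — 13 moves in all.
Check: order respected (A at step 9, B at step 10).

I -> J -> N -> R -> Q -> P -> O -> K -> F -> A -> B -> H -> L -> M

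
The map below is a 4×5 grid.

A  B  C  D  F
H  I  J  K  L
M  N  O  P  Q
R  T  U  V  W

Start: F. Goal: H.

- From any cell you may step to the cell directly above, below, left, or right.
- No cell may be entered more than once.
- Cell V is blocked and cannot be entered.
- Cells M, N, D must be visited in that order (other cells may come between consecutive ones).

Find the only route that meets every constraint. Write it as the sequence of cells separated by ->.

The waypoints must appear in the order M, N, D, with no cell reused.
Route from F: 2× down (reaching Q), 2× left (reaching O), down to U, 2× left (reaching R), up to M, right to N, up to I, 2× right (reaching K), up to D, 3× left (reaching A), down to H — 17 moves in all.
Check: order respected (M at step 8, N at step 9, D at step 13).

F -> L -> Q -> P -> O -> U -> T -> R -> M -> N -> I -> J -> K -> D -> C -> B -> A -> H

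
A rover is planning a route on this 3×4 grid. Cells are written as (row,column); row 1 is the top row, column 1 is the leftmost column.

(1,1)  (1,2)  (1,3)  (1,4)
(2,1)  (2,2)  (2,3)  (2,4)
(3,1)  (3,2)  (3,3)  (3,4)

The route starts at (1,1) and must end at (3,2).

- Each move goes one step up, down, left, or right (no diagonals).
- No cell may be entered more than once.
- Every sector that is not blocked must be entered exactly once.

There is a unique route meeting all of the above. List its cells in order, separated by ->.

(1,1) -> (1,2) -> (1,3) -> (1,4) -> (2,4) -> (3,4) -> (3,3) -> (2,3) -> (2,2) -> (2,1) -> (3,1) -> (3,2)

Need to visit all 12 open cells exactly once, starting at (1,1) and ending at (3,2).
Route from (1,1): right 3 to (1,4), down 2 to (3,4), left 1 to (3,3), up 1 to (2,3), left 2 to (2,1), down 1 to (3,1), right 1 to (3,2) — 11 moves in all.
Check: all 12 open cells covered.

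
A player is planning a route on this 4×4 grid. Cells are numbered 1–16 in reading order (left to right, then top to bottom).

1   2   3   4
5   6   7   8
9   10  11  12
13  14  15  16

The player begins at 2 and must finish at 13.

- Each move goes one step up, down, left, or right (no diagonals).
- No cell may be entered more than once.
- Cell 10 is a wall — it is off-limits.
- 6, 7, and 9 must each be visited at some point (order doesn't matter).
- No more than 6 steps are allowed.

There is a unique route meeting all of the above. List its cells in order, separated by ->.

Any route must reach 6, 7, and 9 and still end at 13 within 6 moves, so the order of the required stops is forced.
Route from 2: right to 3, down to 7, 2× left (reaching 5), 2× down (reaching 13) — 6 moves in all.
Check: all required cells visited; 6 ≤ 6 moves.

2 -> 3 -> 7 -> 6 -> 5 -> 9 -> 13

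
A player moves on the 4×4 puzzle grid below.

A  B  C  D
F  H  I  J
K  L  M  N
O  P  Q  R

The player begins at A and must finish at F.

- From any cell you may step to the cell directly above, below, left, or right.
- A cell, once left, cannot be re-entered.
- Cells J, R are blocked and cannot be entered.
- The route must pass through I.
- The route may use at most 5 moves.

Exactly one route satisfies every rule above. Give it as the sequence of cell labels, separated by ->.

A -> B -> C -> I -> H -> F

The 5-move cap with required stops at I leaves no slack for detours.
Route from A: 2× right (reaching C), down to I, 2× left (reaching F) — 5 moves in all.
Check: all required cells visited; 5 ≤ 5 moves.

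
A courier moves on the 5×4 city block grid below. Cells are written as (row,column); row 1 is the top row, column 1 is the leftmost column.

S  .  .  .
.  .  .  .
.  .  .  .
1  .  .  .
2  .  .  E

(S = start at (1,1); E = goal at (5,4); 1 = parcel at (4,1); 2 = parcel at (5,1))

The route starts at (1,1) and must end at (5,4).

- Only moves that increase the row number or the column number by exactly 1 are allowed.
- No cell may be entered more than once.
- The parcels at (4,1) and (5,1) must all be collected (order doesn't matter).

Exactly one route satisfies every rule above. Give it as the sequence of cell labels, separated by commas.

Moves only go right or down, so the column and row indices never decrease.
Route from (1,1): 4× down (reaching (5,1)), 3× right (reaching (5,4)) — 7 moves in all.
Check: all required cells visited.

(1,1), (2,1), (3,1), (4,1), (5,1), (5,2), (5,3), (5,4)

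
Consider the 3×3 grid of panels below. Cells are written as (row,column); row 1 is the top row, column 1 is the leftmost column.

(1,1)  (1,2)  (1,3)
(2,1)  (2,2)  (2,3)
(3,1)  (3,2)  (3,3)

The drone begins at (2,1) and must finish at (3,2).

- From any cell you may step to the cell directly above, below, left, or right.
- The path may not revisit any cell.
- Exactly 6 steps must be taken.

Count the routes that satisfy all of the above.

4

Need simple routes of exactly 6 moves from (2,1) to (3,2) (Manhattan distance 2, so 2 moves are spent on a detour and 2 undoing it).
Enumerating: (2,1) (1,1) (1,2) (2,2) (2,3) (3,3) (3,2) | (2,1) (1,1) (1,2) (1,3) (2,3) (3,3) (3,2) | (2,1) (1,1) (1,2) (1,3) (2,3) (2,2) (3,2) | (2,1) (2,2) (1,2) (1,3) (2,3) (3,3) (3,2).
That gives 4 routes.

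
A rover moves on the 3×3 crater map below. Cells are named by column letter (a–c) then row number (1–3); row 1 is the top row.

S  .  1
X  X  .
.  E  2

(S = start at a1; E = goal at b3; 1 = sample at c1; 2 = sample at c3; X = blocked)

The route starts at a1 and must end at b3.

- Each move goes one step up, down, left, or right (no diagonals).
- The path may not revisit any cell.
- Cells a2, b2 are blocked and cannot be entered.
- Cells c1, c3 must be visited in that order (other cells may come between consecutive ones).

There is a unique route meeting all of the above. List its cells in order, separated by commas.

The waypoints must appear in the order c1, c3, with no cell reused.
Route from a1: 2× right (reaching c1), 2× down (reaching c3), left to b3 — 5 moves in all.
Check: order respected (1 at step 2, 2 at step 4).

a1, b1, c1, c2, c3, b3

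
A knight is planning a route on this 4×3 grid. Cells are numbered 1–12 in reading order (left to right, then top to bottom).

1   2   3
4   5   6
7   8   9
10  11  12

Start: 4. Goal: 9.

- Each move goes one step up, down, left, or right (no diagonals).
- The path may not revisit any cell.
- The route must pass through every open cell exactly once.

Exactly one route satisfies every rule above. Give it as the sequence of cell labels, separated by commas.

4, 1, 2, 3, 6, 5, 8, 7, 10, 11, 12, 9

Need to visit all 12 open cells exactly once, starting at 4 and ending at 9.
Cell 3 has only two open neighbours (6 and 2), so the path must pass straight through it: one of those is the cell it's entered from and the other is where it exits.
Route from 4: up 1 to 1, right 2 to 3, down 1 to 6, left 1 to 5, down 1 to 8, left 1 to 7, down 1 to 10, right 2 to 12, up 1 to 9 — 11 moves in all.
Check: all 12 open cells covered.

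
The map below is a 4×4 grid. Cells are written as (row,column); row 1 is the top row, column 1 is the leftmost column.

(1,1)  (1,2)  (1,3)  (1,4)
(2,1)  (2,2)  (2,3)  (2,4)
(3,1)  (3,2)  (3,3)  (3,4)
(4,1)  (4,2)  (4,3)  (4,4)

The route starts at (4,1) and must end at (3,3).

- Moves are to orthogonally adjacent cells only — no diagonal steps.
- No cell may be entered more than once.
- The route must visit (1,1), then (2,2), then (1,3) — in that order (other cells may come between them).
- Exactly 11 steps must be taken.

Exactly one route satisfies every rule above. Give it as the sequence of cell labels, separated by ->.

The waypoints must appear in the order (1,1), (2,2), (1,3), with no cell reused.
Route from (4,1): up 3 to (1,1), right 1 to (1,2), down 1 to (2,2), right 1 to (2,3), up 1 to (1,3), right 1 to (1,4), down 2 to (3,4), left 1 to (3,3) — 11 moves in all.
Check: order respected ((1,1) at step 3, (2,2) at step 5, (1,3) at step 7); 11 moves as required.

(4,1) -> (3,1) -> (2,1) -> (1,1) -> (1,2) -> (2,2) -> (2,3) -> (1,3) -> (1,4) -> (2,4) -> (3,4) -> (3,3)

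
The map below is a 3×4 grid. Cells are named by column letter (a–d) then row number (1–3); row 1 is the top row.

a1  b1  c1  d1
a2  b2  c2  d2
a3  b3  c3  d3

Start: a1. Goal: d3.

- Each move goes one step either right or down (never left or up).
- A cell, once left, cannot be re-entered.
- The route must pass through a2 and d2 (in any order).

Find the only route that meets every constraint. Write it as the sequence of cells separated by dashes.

a1 - a2 - b2 - c2 - d2 - d3

Moves only go right or down, so the column and row indices never decrease.
Route from a1: down to a2, 3× right (reaching d2), down to d3 — 5 moves in all.
Check: all required cells visited.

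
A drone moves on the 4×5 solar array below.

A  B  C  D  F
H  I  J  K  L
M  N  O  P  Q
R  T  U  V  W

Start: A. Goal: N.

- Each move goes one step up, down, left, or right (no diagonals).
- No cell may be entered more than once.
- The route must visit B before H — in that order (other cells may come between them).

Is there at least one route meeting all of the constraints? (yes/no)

One route that works: A → B → I → H → M → N.

yes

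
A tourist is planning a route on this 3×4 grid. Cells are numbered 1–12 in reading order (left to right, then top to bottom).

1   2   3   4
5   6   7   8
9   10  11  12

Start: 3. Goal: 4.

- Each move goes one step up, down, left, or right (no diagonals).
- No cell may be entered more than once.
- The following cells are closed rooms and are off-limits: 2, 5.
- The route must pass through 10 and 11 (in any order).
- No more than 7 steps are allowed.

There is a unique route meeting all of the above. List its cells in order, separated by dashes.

The budget equals the shortest possible length, so every move has to be on a shortest route through the required cells.
Route from 3: down 1 to 7, left 1 to 6, down 1 to 10, right 2 to 12, up 2 to 4 — 7 moves in all.
Check: all required cells visited; 7 ≤ 7 moves.

3 - 7 - 6 - 10 - 11 - 12 - 8 - 4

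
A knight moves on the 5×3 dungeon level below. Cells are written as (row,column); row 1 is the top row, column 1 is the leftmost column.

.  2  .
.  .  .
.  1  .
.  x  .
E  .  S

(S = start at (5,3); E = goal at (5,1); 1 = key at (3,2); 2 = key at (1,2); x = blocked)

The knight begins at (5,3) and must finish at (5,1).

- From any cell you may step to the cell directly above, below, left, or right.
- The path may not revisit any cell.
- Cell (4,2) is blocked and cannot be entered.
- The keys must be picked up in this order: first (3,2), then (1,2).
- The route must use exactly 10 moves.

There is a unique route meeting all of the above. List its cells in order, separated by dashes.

The waypoints must appear in the order (3,2), (1,2), with no cell reused.
Route from (5,3): up 2 to (3,3), left 1 to (3,2), up 2 to (1,2), left 1 to (1,1), down 4 to (5,1) — 10 moves in all.
Check: order respected (1 at step 3, 2 at step 5); 10 moves as required.

(5,3) - (4,3) - (3,3) - (3,2) - (2,2) - (1,2) - (1,1) - (2,1) - (3,1) - (4,1) - (5,1)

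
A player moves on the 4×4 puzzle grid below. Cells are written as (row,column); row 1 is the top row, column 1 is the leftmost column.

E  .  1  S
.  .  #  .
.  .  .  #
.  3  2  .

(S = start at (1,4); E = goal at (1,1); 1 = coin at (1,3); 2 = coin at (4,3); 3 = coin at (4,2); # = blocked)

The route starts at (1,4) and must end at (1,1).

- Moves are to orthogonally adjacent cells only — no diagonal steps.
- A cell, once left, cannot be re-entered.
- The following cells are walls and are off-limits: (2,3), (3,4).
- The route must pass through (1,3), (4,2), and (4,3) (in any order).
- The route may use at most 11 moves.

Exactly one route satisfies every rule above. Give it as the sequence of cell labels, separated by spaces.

(1,4) (1,3) (1,2) (2,2) (3,2) (3,3) (4,3) (4,2) (4,1) (3,1) (2,1) (1,1)

The 11-move cap with required stops at (1,3), (4,2), (4,3) leaves no slack for detours.
Route from (1,4): left 2 to (1,2), down 2 to (3,2), right 1 to (3,3), down 1 to (4,3), left 2 to (4,1), up 3 to (1,1) — 11 moves in all.
Check: all required cells visited; 11 ≤ 11 moves.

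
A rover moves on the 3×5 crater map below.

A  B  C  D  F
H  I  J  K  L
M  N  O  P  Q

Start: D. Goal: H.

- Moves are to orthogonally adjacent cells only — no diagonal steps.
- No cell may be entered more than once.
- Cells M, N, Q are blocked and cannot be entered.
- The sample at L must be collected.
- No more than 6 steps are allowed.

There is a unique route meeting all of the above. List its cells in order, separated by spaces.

D F L K J I H

Any route must reach L and still end at H within 6 moves, so the order of the required stops is forced.
Route from D: right 1 to F, down 1 to L, left 4 to H — 6 moves in all.
Check: all required cells visited; 6 ≤ 6 moves.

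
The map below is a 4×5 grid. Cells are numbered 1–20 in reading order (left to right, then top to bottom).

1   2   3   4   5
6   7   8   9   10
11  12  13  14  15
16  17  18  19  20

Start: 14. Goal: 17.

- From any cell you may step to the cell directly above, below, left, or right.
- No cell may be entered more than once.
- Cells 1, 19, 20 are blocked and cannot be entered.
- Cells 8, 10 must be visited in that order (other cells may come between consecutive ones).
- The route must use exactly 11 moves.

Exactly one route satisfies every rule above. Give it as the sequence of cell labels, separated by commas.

14, 13, 8, 9, 10, 5, 4, 3, 2, 7, 12, 17

The waypoints must appear in the order 8, 10, with no cell reused.
Route from 14: left to 13, up to 8, 2× right (reaching 10), up to 5, 3× left (reaching 2), 3× down (reaching 17) — 11 moves in all.
Check: order respected (8 at step 2, 10 at step 4); 11 moves as required.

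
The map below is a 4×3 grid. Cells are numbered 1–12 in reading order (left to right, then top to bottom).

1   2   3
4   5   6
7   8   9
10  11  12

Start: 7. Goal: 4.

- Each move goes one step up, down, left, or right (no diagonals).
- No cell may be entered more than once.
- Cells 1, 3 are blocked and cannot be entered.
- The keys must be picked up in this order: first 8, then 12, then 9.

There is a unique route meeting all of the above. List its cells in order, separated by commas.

The waypoints must appear in the order 8, 12, 9, with no cell reused.
Route from 7: right to 8, down to 11, right to 12, 2× up (reaching 6), 2× left (reaching 4) — 7 moves in all.
Check: order respected (8 at step 1, 12 at step 3, 9 at step 4).

7, 8, 11, 12, 9, 6, 5, 4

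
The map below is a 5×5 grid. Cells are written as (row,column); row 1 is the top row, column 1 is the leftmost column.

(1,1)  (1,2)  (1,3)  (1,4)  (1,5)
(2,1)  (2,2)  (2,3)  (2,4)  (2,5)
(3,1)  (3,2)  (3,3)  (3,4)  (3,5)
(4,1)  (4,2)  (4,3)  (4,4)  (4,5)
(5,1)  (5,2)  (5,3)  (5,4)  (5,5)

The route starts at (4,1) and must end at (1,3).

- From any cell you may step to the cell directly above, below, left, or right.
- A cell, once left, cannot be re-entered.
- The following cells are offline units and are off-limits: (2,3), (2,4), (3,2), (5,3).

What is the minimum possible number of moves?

The Manhattan distance from (4,1) to (1,3) is |4−1| + |1−3| = 5, so at least 5 moves are needed.
A route of 5 moves achieves this: (4,1) → (3,1) → (2,1) → (1,1) → (1,2) → (1,3).
Since 5 matches the lower bound, it is optimal.

5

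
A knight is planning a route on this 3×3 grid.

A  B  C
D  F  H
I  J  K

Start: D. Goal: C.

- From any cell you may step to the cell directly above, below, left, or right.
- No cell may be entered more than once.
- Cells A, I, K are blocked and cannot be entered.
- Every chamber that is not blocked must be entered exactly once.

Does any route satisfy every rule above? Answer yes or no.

Cell J has only one open neighbour but is neither the start nor the goal, so a Hamiltonian route would have to both enter and leave it through the same neighbour — impossible without revisiting.

no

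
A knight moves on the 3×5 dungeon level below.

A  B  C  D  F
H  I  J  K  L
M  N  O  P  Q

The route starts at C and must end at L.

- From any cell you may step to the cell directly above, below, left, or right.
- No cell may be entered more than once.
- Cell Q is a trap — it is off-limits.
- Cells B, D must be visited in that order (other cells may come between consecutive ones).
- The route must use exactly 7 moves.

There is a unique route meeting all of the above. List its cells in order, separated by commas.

The waypoints must appear in the order B, D, with no cell reused.
Route from C: left 1 to B, down 1 to I, right 2 to K, up 1 to D, right 1 to F, down 1 to L — 7 moves in all.
Check: order respected (B at step 1, D at step 5); 7 moves as required.

C, B, I, J, K, D, F, L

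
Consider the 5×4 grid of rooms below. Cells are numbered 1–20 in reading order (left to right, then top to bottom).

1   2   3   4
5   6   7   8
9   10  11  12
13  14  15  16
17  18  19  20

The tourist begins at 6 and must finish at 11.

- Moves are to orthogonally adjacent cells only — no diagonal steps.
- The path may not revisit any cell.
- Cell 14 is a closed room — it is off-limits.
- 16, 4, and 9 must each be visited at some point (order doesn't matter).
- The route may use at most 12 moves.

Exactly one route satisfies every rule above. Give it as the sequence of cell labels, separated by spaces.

6 10 9 5 1 2 3 4 8 12 16 15 11

Any route must reach 16, 4, and 9 and still end at 11 within 12 moves, so the order of the required stops is forced.
Route from 6: down 1 to 10, left 1 to 9, up 2 to 1, right 3 to 4, down 3 to 16, left 1 to 15, up 1 to 11 — 12 moves in all.
Check: all required cells visited; 12 ≤ 12 moves.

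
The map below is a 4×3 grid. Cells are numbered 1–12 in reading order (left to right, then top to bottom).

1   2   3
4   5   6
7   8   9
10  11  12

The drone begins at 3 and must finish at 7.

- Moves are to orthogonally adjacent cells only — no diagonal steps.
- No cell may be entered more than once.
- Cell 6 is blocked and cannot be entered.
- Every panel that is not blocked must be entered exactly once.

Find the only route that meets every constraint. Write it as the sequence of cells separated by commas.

3, 2, 1, 4, 5, 8, 9, 12, 11, 10, 7

Need to visit all 11 open cells exactly once, starting at 3 and ending at 7.
Cell 9 has only two open neighbours (12 and 8), so the path must pass straight through it: one of those is the cell it's entered from and the other is where it exits.
Route from 3: left 2 to 1, down 1 to 4, right 1 to 5, down 1 to 8, right 1 to 9, down 1 to 12, left 2 to 10, up 1 to 7 — 10 moves in all.
Check: all 11 open cells covered.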